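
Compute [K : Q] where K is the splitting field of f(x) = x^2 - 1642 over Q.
[K : Q] = 2

f(x) = x^2 - 1642 factors as (x - √1642)(x + √1642). The splitting field is K = Q(√1642). Since 1642 is squarefree and > 1, it is not a perfect square, so x^2 - 1642 is irreducible over Q and [Q(√1642) : Q] = 2. Hence [K : Q] = 2.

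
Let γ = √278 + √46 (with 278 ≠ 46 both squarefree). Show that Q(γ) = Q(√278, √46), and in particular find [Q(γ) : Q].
[Q(γ) : Q] = 4 (equivalently, Q(γ) = Q(√278, √46))

Obviously Q(γ) ⊆ Q(√278, √46), and [Q(√278, √46):Q] = 4 (since 278, 46 are distinct squarefree integers > 1 with 12788 not a perfect square). To show equality we compute the minimal polynomial of γ. From γ = √278 + √46: γ^2 = 278 + 2√(12788) + 46 = 324 + 2√(12788), so γ^2 - 324 = 2√(12788); squaring, (γ^2 - 324)^2 = 4·12788, i.e. γ^4 - 648γ^2 + 104976 - 51152 = 0, i.e. γ^4 - 648γ^2 + 53824 = 0. So γ is a root of x^4 - 648x^2 + 53824. This polynomial is irreducible over Q: it has no rational root (each ±√278 ± √46 is irrational), and any factorization into two quadratics over Q would force √(12788) ∈ Q (pairing opposite roots) or √278, √46 ∈ Q (other pairings), all impossible. Hence [Q(γ):Q] = 4 = [Q(√278, √46):Q], so Q(γ) = Q(√278, √46).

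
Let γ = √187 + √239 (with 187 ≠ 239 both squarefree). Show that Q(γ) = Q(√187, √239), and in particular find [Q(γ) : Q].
[Q(γ) : Q] = 4 (equivalently, Q(γ) = Q(√187, √239))

Obviously Q(γ) ⊆ Q(√187, √239), and [Q(√187, √239):Q] = 4 (since 187, 239 are distinct squarefree integers > 1 with 44693 not a perfect square). To show equality we compute the minimal polynomial of γ. From γ = √187 + √239: γ^2 = 187 + 2√(44693) + 239 = 426 + 2√(44693), so γ^2 - 426 = 2√(44693); squaring, (γ^2 - 426)^2 = 4·44693, i.e. γ^4 - 852γ^2 + 181476 - 178772 = 0, i.e. γ^4 - 852γ^2 + 2704 = 0. So γ is a root of x^4 - 852x^2 + 2704. This polynomial is irreducible over Q: it has no rational root (each ±√187 ± √239 is irrational), and any factorization into two quadratics over Q would force √(44693) ∈ Q (pairing opposite roots) or √187, √239 ∈ Q (other pairings), all impossible. Hence [Q(γ):Q] = 4 = [Q(√187, √239):Q], so Q(γ) = Q(√187, √239).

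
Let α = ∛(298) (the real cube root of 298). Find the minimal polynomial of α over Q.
m_α(x) = x^3 - 298

α satisfies α^3 = 298, so x^3 - 298 annihilates α. By the rational root test, a rational root p/q (in lowest terms) of x^3 - 298 would satisfy p^3 = 298 q^3, forcing q = 1 and p^3 = 298; but 298 is not a perfect cube, contradiction. A monic cubic over Q with no rational root is irreducible (any nontrivial factorization would include a linear factor). Hence x^3 - 298 is the minimal polynomial of α, and in particular [Q(α):Q] = 3.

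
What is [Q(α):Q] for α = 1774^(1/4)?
[Q(α):Q] = 4

α is a root of x^4 - 1774. By Eisenstein's criterion at the prime p = 2 (which divides the constant term 1774 but p^2 = 4 does not, since 1774 is squarefree), x^4 - 1774 is irreducible over Q. Hence [Q(α):Q] = 4.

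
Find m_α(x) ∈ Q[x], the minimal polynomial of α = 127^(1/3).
m_α(x) = x^3 - 127

α satisfies α^3 = 127, so x^3 - 127 annihilates α. By the rational root test, a rational root p/q (in lowest terms) of x^3 - 127 would satisfy p^3 = 127 q^3, forcing q = 1 and p^3 = 127; but 127 is not a perfect cube, contradiction. A monic cubic over Q with no rational root is irreducible (any nontrivial factorization would include a linear factor). Hence x^3 - 127 is the minimal polynomial of α, and in particular [Q(α):Q] = 3.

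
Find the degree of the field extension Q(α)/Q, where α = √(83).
[Q(α):Q] = 2

[Q(α):Q] equals the degree of the minimal polynomial of α. Here α^2 = 83 and x^2 - 83 is irreducible (d = 83 is squarefree, ≠ 1, hence not a square), so deg(m_α) = 2. Thus [Q(α):Q] = 2.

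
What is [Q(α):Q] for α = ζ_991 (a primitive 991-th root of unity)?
[Q(α):Q] = 990

The minimal polynomial of ζ_991 over Q is the 991-th cyclotomic polynomial Φ_991(x), which is irreducible over Q and has degree φ(991) = 990. Hence [Q(α):Q] = φ(991) = 990.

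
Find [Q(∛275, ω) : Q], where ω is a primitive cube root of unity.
[Q(∛275, ω) : Q] = 6

[Q(∛275):Q] = 3 (min poly x^3 - 275, irreducible since 275 is not a perfect cube). [Q(ω):Q] = 2 (min poly x^2 + x + 1). Since Q(∛275) ⊂ R and ω ∉ R, we have ω ∉ Q(∛275), so x^2 + x + 1 remains irreducible over Q(∛275) and [Q(∛275, ω) : Q(∛275)] = 2. By the tower law, [Q(∛275, ω) : Q] = 3 · 2 = 6. (In fact Q(∛275, ω) is the splitting field of x^3 - 275 over Q.)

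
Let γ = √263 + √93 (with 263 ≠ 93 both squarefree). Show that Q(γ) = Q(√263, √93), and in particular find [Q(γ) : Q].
[Q(γ) : Q] = 4 (equivalently, Q(γ) = Q(√263, √93))

Obviously Q(γ) ⊆ Q(√263, √93), and [Q(√263, √93):Q] = 4 (since 263, 93 are distinct squarefree integers > 1 with 24459 not a perfect square). To show equality we compute the minimal polynomial of γ. From γ = √263 + √93: γ^2 = 263 + 2√(24459) + 93 = 356 + 2√(24459), so γ^2 - 356 = 2√(24459); squaring, (γ^2 - 356)^2 = 4·24459, i.e. γ^4 - 712γ^2 + 126736 - 97836 = 0, i.e. γ^4 - 712γ^2 + 28900 = 0. So γ is a root of x^4 - 712x^2 + 28900. This polynomial is irreducible over Q: it has no rational root (each ±√263 ± √93 is irrational), and any factorization into two quadratics over Q would force √(24459) ∈ Q (pairing opposite roots) or √263, √93 ∈ Q (other pairings), all impossible. Hence [Q(γ):Q] = 4 = [Q(√263, √93):Q], so Q(γ) = Q(√263, √93).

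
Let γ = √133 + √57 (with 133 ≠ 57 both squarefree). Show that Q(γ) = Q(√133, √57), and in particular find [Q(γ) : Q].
[Q(γ) : Q] = 4 (equivalently, Q(γ) = Q(√133, √57))

Obviously Q(γ) ⊆ Q(√133, √57), and [Q(√133, √57):Q] = 4 (since 133, 57 are distinct squarefree integers > 1 with 7581 not a perfect square). To show equality we compute the minimal polynomial of γ. From γ = √133 + √57: γ^2 = 133 + 2√(7581) + 57 = 190 + 2√(7581), so γ^2 - 190 = 2√(7581); squaring, (γ^2 - 190)^2 = 4·7581, i.e. γ^4 - 380γ^2 + 36100 - 30324 = 0, i.e. γ^4 - 380γ^2 + 5776 = 0. So γ is a root of x^4 - 380x^2 + 5776. This polynomial is irreducible over Q: it has no rational root (each ±√133 ± √57 is irrational), and any factorization into two quadratics over Q would force √(7581) ∈ Q (pairing opposite roots) or √133, √57 ∈ Q (other pairings), all impossible. Hence [Q(γ):Q] = 4 = [Q(√133, √57):Q], so Q(γ) = Q(√133, √57).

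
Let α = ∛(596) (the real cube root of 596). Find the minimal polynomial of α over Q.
m_α(x) = x^3 - 596

α satisfies α^3 = 596, so x^3 - 596 annihilates α. By the rational root test, a rational root p/q (in lowest terms) of x^3 - 596 would satisfy p^3 = 596 q^3, forcing q = 1 and p^3 = 596; but 596 is not a perfect cube, contradiction. A monic cubic over Q with no rational root is irreducible (any nontrivial factorization would include a linear factor). Hence x^3 - 596 is the minimal polynomial of α, and in particular [Q(α):Q] = 3.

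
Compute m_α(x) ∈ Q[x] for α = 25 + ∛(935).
m_α(x) = x^3 - 75x^2 + 1875x - 16560

Set β = α - 25 = ∛(935), so β^3 = 935. Then (α - 25)^3 - 935 = 0, i.e. α is a root of g(x) = (x - 25)^3 - 935 = x^3 - 75x^2 + 1875x - 16560. Since g(x) = h(x - 25) where h(x) = x^3 - 935, and h is irreducible over Q (because 935 is not a perfect cube, so h has no rational root, and a monic cubic with no rational root is irreducible), g is also irreducible (irreducibility is preserved under the substitution x → x - 25). Hence m_α(x) = x^3 - 75x^2 + 1875x - 16560.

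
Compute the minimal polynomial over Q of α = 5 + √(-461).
m_α(x) = x^2 - 10x + 486

From α - 5 = √(-461), squaring gives (α - 5)^2 = -461, i.e. α^2 - 10α + 25 = -461, so α^2 - 10α + 486 = 0. The discriminant of x^2 - 10x + 486 is (-10)^2 - 4·(486) = 100 - 1944 = -1844, and 4·(-461) is not a perfect square in Q since -461 is squarefree and ≠ 1. Hence x^2 - 10x + 486 is irreducible over Q and is the minimal polynomial of α.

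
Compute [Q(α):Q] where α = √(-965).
[Q(α):Q] = 2

[Q(α):Q] equals the degree of the minimal polynomial of α. Here α^2 = -965 and x^2 + 965 is irreducible (d = -965 is squarefree, ≠ 1, hence not a square), so deg(m_α) = 2. Thus [Q(α):Q] = 2.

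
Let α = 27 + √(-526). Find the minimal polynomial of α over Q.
m_α(x) = x^2 - 54x + 1255

From α - 27 = √(-526), squaring gives (α - 27)^2 = -526, i.e. α^2 - 54α + 729 = -526, so α^2 - 54α + 1255 = 0. The discriminant of x^2 - 54x + 1255 is (-54)^2 - 4·(1255) = 2916 - 5020 = -2104, and 4·(-526) is not a perfect square in Q since -526 is squarefree and ≠ 1. Hence x^2 - 54x + 1255 is irreducible over Q and is the minimal polynomial of α.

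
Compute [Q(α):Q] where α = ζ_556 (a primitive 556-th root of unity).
[Q(α):Q] = 276

The minimal polynomial of ζ_556 over Q is the 556-th cyclotomic polynomial Φ_556(x), which is irreducible over Q and has degree φ(556) = 276. Hence [Q(α):Q] = φ(556) = 276.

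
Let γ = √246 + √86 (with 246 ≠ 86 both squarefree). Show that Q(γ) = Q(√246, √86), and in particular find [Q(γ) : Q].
[Q(γ) : Q] = 4 (equivalently, Q(γ) = Q(√246, √86))

Obviously Q(γ) ⊆ Q(√246, √86), and [Q(√246, √86):Q] = 4 (since 246, 86 are distinct squarefree integers > 1 with 21156 not a perfect square). To show equality we compute the minimal polynomial of γ. From γ = √246 + √86: γ^2 = 246 + 2√(21156) + 86 = 332 + 2√(21156), so γ^2 - 332 = 2√(21156); squaring, (γ^2 - 332)^2 = 4·21156, i.e. γ^4 - 664γ^2 + 110224 - 84624 = 0, i.e. γ^4 - 664γ^2 + 25600 = 0. So γ is a root of x^4 - 664x^2 + 25600. This polynomial is irreducible over Q: it has no rational root (each ±√246 ± √86 is irrational), and any factorization into two quadratics over Q would force √(21156) ∈ Q (pairing opposite roots) or √246, √86 ∈ Q (other pairings), all impossible. Hence [Q(γ):Q] = 4 = [Q(√246, √86):Q], so Q(γ) = Q(√246, √86).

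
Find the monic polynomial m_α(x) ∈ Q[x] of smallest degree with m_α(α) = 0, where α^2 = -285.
m_α(x) = x^2 + 285

α satisfies α^2 + 285 = 0, so x^2 + 285 annihilates α. Since d = -285 is squarefree and ≠ 1, it is not a perfect square in Q, so x^2 + 285 has no rational root and is therefore irreducible over Q (a degree-2 polynomial over a field is irreducible iff it has no root). Hence m_α(x) = x^2 + 285.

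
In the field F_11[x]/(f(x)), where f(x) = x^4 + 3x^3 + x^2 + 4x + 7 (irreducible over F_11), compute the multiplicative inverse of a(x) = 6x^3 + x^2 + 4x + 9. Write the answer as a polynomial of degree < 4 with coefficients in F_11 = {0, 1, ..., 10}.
a(x)^(-1) ≡ 5x^3 + x^2 + 7x + 6 (mod f(x))

Since f is irreducible over F_11, F_11[x]/(f) is a field and a(x) ≠ 0 has an inverse. Apply the extended Euclidean algorithm to f(x) and a(x) in F_11[x]: f(x) = (2x + 2)·a(x) + (2x^2);  a(x) = (3x + 6)·(2x^2) + (4x + 9);  (2x^2) = (6x + 3)·(4x + 9) + (6). The last nonzero remainder is the constant 6 = gcd(f, a) in F_11. Back-substituting through the division chain expresses 6 = s(x)·a(x) + t(x)·f(x) with s(x) ≡ 8x^3 + 6x^2 + 9x + 3 (mod f), so (8x^3 + 6x^2 + 9x + 3)·a(x) ≡ 6 (mod f). Multiplying by 6^(-1) ≡ 2 in F_11 gives a(x)^(-1) ≡ 2·(8x^3 + 6x^2 + 9x + 3) ≡ 5x^3 + x^2 + 7x + 6 (mod f). Check: (6x^3 + x^2 + 4x + 9)·(5x^3 + x^2 + 7x + 6) = 8x^6 + 8x^4 + 4x^3 + 10x^2 + 10x + 10 ≡ 1 (mod x^4 + 3x^3 + x^2 + 4x + 7).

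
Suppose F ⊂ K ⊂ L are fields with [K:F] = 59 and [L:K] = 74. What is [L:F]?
[L:F] = 4366

The tower law says that for any tower of field extensions F ⊂ K ⊂ L with finite degrees, [L:F] = [L:K] · [K:F]. Here this gives [L:F] = 74 · 59 = 4366.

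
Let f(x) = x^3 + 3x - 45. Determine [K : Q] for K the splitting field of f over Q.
[K : Q] = 6

By the rational root test, any rational root of the monic integer polynomial f(x) = x^3 + 3x - 45 must be an integer dividing the constant term -45, i.e. one of ±{1, 3, 5, 9, 15, 45}. Evaluating: f(1) = -41, f(-1) = -49, f(3) = -9, f(-3) = -81, f(5) = 95, f(-5) = -185, f(9) = 711, f(-9) = -801, f(15) = 3375, f(-15) = -3465, f(45) = 91215, f(-45) = -91305; none is 0, so f has no rational root and is therefore irreducible over Q (a cubic with no linear factor over a field is irreducible). For an irreducible cubic, the Galois group is A_3 or S_3 according as the discriminant disc(f) = -4a^3 - 27b^2 = -4·(3)^3 - 27·(-45)^2 = -54783 is or is not a square in Q. Here disc(f) = -54783 is not a perfect square in Q, so the Galois group of f over Q is not contained in A_3 and must be all of S_3. The splitting field has degree |S_3| = 6 over Q, so [K : Q] = 6.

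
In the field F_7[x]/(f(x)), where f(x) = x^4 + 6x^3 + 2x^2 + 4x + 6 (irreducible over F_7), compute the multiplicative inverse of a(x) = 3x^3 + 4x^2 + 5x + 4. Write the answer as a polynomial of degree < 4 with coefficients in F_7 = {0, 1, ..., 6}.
a(x)^(-1) ≡ 6x^3 + x^2 + 2x + 2 (mod f(x))

Since f is irreducible over F_7, F_7[x]/(f) is a field and a(x) ≠ 0 has an inverse. Apply the extended Euclidean algorithm to f(x) and a(x) in F_7[x]: f(x) = (5x)·a(x) + (5x^2 + 5x + 6);  a(x) = (2x + 3)·(5x^2 + 5x + 6) + (6x);  (5x^2 + 5x + 6) = (2x + 2)·(6x) + (6). The last nonzero remainder is the constant 6 = gcd(f, a) in F_7. Back-substituting through the division chain expresses 6 = s(x)·a(x) + t(x)·f(x) with s(x) ≡ x^3 + 6x^2 + 5x + 5 (mod f), so (x^3 + 6x^2 + 5x + 5)·a(x) ≡ 6 (mod f). Multiplying by 6^(-1) ≡ 6 in F_7 gives a(x)^(-1) ≡ 6·(x^3 + 6x^2 + 5x + 5) ≡ 6x^3 + x^2 + 2x + 2 (mod f). Check: (3x^3 + 4x^2 + 5x + 4)·(6x^3 + x^2 + 2x + 2) = 4x^6 + 6x^5 + 5x^4 + x^3 + x^2 + 4x + 1 ≡ 1 (mod x^4 + 6x^3 + 2x^2 + 4x + 6).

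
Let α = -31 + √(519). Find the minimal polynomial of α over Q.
m_α(x) = x^2 + 62x + 442

From α + 31 = √(519), squaring gives (α + 31)^2 = 519, i.e. α^2 + 62α + 961 = 519, so α^2 + 62α + 442 = 0. The discriminant of x^2 + 62x + 442 is (62)^2 - 4·(442) = 3844 - 1768 = 2076, and 4·(519) is not a perfect square in Q since 519 is squarefree and ≠ 1. Hence x^2 + 62x + 442 is irreducible over Q and is the minimal polynomial of α.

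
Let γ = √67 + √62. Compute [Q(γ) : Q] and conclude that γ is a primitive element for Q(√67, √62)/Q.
[Q(γ) : Q] = 4 (equivalently, Q(γ) = Q(√67, √62))

Obviously Q(γ) ⊆ Q(√67, √62), and [Q(√67, √62):Q] = 4 (since 67, 62 are distinct squarefree integers > 1 with 4154 not a perfect square). To show equality we compute the minimal polynomial of γ. From γ = √67 + √62: γ^2 = 67 + 2√(4154) + 62 = 129 + 2√(4154), so γ^2 - 129 = 2√(4154); squaring, (γ^2 - 129)^2 = 4·4154, i.e. γ^4 - 258γ^2 + 16641 - 16616 = 0, i.e. γ^4 - 258γ^2 + 25 = 0. So γ is a root of x^4 - 258x^2 + 25. This polynomial is irreducible over Q: it has no rational root (each ±√67 ± √62 is irrational), and any factorization into two quadratics over Q would force √(4154) ∈ Q (pairing opposite roots) or √67, √62 ∈ Q (other pairings), all impossible. Hence [Q(γ):Q] = 4 = [Q(√67, √62):Q], so Q(γ) = Q(√67, √62).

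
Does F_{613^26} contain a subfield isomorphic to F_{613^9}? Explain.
No: F_{613^9} is not a subfield of F_{613^26}

F_{p^m} embeds in F_{p^n} iff m | n. Here 9 ∤ 26 (since 26 = 2·9 + 8 with remainder 8 ≠ 0), so F_{613^9} is not a subfield of F_{613^26}. Equivalently: if it were, the tower law would give 9 = [F_{613^9}:F_613] dividing [F_{613^26}:F_613] = 26, contradiction.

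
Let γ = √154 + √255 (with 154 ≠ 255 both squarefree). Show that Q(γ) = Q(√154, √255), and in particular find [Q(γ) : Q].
[Q(γ) : Q] = 4 (equivalently, Q(γ) = Q(√154, √255))

Obviously Q(γ) ⊆ Q(√154, √255), and [Q(√154, √255):Q] = 4 (since 154, 255 are distinct squarefree integers > 1 with 39270 not a perfect square). To show equality we compute the minimal polynomial of γ. From γ = √154 + √255: γ^2 = 154 + 2√(39270) + 255 = 409 + 2√(39270), so γ^2 - 409 = 2√(39270); squaring, (γ^2 - 409)^2 = 4·39270, i.e. γ^4 - 818γ^2 + 167281 - 157080 = 0, i.e. γ^4 - 818γ^2 + 10201 = 0. So γ is a root of x^4 - 818x^2 + 10201. This polynomial is irreducible over Q: it has no rational root (each ±√154 ± √255 is irrational), and any factorization into two quadratics over Q would force √(39270) ∈ Q (pairing opposite roots) or √154, √255 ∈ Q (other pairings), all impossible. Hence [Q(γ):Q] = 4 = [Q(√154, √255):Q], so Q(γ) = Q(√154, √255).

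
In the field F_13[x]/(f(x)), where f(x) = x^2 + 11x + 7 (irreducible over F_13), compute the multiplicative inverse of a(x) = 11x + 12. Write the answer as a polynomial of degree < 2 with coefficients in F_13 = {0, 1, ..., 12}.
a(x)^(-1) ≡ 4x + 3 (mod f(x))

Since f is irreducible over F_13, F_13[x]/(f) is a field and a(x) ≠ 0 has an inverse. Apply the extended Euclidean algorithm to f(x) and a(x) in F_13[x]: f(x) = (6x + 11)·a(x) + (5). The last nonzero remainder is the constant 5 = gcd(f, a) in F_13. Back-substituting through the division chain expresses 5 = s(x)·a(x) + t(x)·f(x) with s(x) ≡ 7x + 2 (mod f), so (7x + 2)·a(x) ≡ 5 (mod f). Multiplying by 5^(-1) ≡ 8 in F_13 gives a(x)^(-1) ≡ 8·(7x + 2) ≡ 4x + 3 (mod f). Check: (11x + 12)·(4x + 3) = 5x^2 + 3x + 10 ≡ 1 (mod x^2 + 11x + 7).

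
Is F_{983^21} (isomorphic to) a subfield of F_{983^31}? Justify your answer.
No: F_{983^21} is not a subfield of F_{983^31}

F_{p^m} embeds in F_{p^n} iff m | n. Here 21 ∤ 31 (since 31 = 1·21 + 10 with remainder 10 ≠ 0), so F_{983^21} is not a subfield of F_{983^31}. Equivalently: if it were, the tower law would give 21 = [F_{983^21}:F_983] dividing [F_{983^31}:F_983] = 31, contradiction.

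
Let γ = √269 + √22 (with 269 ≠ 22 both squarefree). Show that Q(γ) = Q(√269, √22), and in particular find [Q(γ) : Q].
[Q(γ) : Q] = 4 (equivalently, Q(γ) = Q(√269, √22))

Obviously Q(γ) ⊆ Q(√269, √22), and [Q(√269, √22):Q] = 4 (since 269, 22 are distinct squarefree integers > 1 with 5918 not a perfect square). To show equality we compute the minimal polynomial of γ. From γ = √269 + √22: γ^2 = 269 + 2√(5918) + 22 = 291 + 2√(5918), so γ^2 - 291 = 2√(5918); squaring, (γ^2 - 291)^2 = 4·5918, i.e. γ^4 - 582γ^2 + 84681 - 23672 = 0, i.e. γ^4 - 582γ^2 + 61009 = 0. So γ is a root of x^4 - 582x^2 + 61009. This polynomial is irreducible over Q: it has no rational root (each ±√269 ± √22 is irrational), and any factorization into two quadratics over Q would force √(5918) ∈ Q (pairing opposite roots) or √269, √22 ∈ Q (other pairings), all impossible. Hence [Q(γ):Q] = 4 = [Q(√269, √22):Q], so Q(γ) = Q(√269, √22).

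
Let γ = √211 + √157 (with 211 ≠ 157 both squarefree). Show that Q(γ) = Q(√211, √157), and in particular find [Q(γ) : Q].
[Q(γ) : Q] = 4 (equivalently, Q(γ) = Q(√211, √157))

Obviously Q(γ) ⊆ Q(√211, √157), and [Q(√211, √157):Q] = 4 (since 211, 157 are distinct squarefree integers > 1 with 33127 not a perfect square). To show equality we compute the minimal polynomial of γ. From γ = √211 + √157: γ^2 = 211 + 2√(33127) + 157 = 368 + 2√(33127), so γ^2 - 368 = 2√(33127); squaring, (γ^2 - 368)^2 = 4·33127, i.e. γ^4 - 736γ^2 + 135424 - 132508 = 0, i.e. γ^4 - 736γ^2 + 2916 = 0. So γ is a root of x^4 - 736x^2 + 2916. This polynomial is irreducible over Q: it has no rational root (each ±√211 ± √157 is irrational), and any factorization into two quadratics over Q would force √(33127) ∈ Q (pairing opposite roots) or √211, √157 ∈ Q (other pairings), all impossible. Hence [Q(γ):Q] = 4 = [Q(√211, √157):Q], so Q(γ) = Q(√211, √157).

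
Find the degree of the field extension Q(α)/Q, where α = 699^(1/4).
[Q(α):Q] = 4

α is a root of x^4 - 699. By Eisenstein's criterion at the prime p = 3 (which divides the constant term 699 but p^2 = 9 does not, since 699 is squarefree), x^4 - 699 is irreducible over Q. Hence [Q(α):Q] = 4.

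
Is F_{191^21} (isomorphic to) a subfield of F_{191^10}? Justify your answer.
No: F_{191^21} is not a subfield of F_{191^10}

F_{p^m} embeds in F_{p^n} iff m | n. Here 21 ∤ 10 (since 10 = 0·21 + 10 with remainder 10 ≠ 0), so F_{191^21} is not a subfield of F_{191^10}. Equivalently: if it were, the tower law would give 21 = [F_{191^21}:F_191] dividing [F_{191^10}:F_191] = 10, contradiction.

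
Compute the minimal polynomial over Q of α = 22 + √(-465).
m_α(x) = x^2 - 44x + 949

From α - 22 = √(-465), squaring gives (α - 22)^2 = -465, i.e. α^2 - 44α + 484 = -465, so α^2 - 44α + 949 = 0. The discriminant of x^2 - 44x + 949 is (-44)^2 - 4·(949) = 1936 - 3796 = -1860, and 4·(-465) is not a perfect square in Q since -465 is squarefree and ≠ 1. Hence x^2 - 44x + 949 is irreducible over Q and is the minimal polynomial of α.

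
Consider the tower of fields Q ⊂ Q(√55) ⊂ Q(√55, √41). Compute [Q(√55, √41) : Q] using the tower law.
[Q(√55, √41) : Q] = 4

[Q(√55):Q] = 2 (min poly x^2 - 55, irreducible since 55 is squarefree > 1). For the top step, suppose √41 ∈ Q(√55), say √41 = c + d√55 with c, d ∈ Q. Squaring: 41 = c^2 + 55d^2 + 2cd√55. Since √55 ∉ Q this forces 2cd = 0. If d = 0 then √41 = c ∈ Q, contradicting 41 squarefree > 1. If c = 0 then 41 = 55d^2, so 55·41 = (55d)^2 is a perfect square in Q — but 55·41 = 2255 is not a perfect square (since 55 and 41 are distinct squarefree integers). Contradiction. Hence √41 ∉ Q(√55), so x^2 - 41 stays irreducible over Q(√55) and [Q(√55, √41) : Q(√55)] = 2. By the tower law, [Q(√55, √41) : Q] = 2 · 2 = 4.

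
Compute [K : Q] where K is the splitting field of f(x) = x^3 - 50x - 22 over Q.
[K : Q] = 6

By the rational root test, any rational root of the monic integer polynomial f(x) = x^3 - 50x - 22 must be an integer dividing the constant term -22, i.e. one of ±{1, 2, 11, 22}. Evaluating: f(1) = -71, f(-1) = 27, f(2) = -114, f(-2) = 70, f(11) = 759, f(-11) = -803, f(22) = 9526, f(-22) = -9570; none is 0, so f has no rational root and is therefore irreducible over Q (a cubic with no linear factor over a field is irreducible). For an irreducible cubic, the Galois group is A_3 or S_3 according as the discriminant disc(f) = -4a^3 - 27b^2 = -4·(-50)^3 - 27·(-22)^2 = 486932 is or is not a square in Q. Here disc(f) = 486932 is not a perfect square in Q, so the Galois group of f over Q is not contained in A_3 and must be all of S_3. The splitting field has degree |S_3| = 6 over Q, so [K : Q] = 6.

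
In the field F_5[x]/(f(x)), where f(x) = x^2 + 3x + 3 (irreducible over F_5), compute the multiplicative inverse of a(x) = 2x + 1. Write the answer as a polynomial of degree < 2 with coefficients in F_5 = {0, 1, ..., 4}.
a(x)^(-1) ≡ 4x (mod f(x))

Since f is irreducible over F_5, F_5[x]/(f) is a field and a(x) ≠ 0 has an inverse. Apply the extended Euclidean algorithm to f(x) and a(x) in F_5[x]: f(x) = (3x)·a(x) + (3). The last nonzero remainder is the constant 3 = gcd(f, a) in F_5. Back-substituting through the division chain expresses 3 = s(x)·a(x) + t(x)·f(x) with s(x) ≡ 2x (mod f), so (2x)·a(x) ≡ 3 (mod f). Multiplying by 3^(-1) ≡ 2 in F_5 gives a(x)^(-1) ≡ 2·(2x) ≡ 4x (mod f). Check: (2x + 1)·(4x) = 3x^2 + 4x ≡ 1 (mod x^2 + 3x + 3).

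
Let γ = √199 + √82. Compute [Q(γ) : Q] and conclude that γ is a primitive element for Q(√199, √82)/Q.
[Q(γ) : Q] = 4 (equivalently, Q(γ) = Q(√199, √82))

Obviously Q(γ) ⊆ Q(√199, √82), and [Q(√199, √82):Q] = 4 (since 199, 82 are distinct squarefree integers > 1 with 16318 not a perfect square). To show equality we compute the minimal polynomial of γ. From γ = √199 + √82: γ^2 = 199 + 2√(16318) + 82 = 281 + 2√(16318), so γ^2 - 281 = 2√(16318); squaring, (γ^2 - 281)^2 = 4·16318, i.e. γ^4 - 562γ^2 + 78961 - 65272 = 0, i.e. γ^4 - 562γ^2 + 13689 = 0. So γ is a root of x^4 - 562x^2 + 13689. This polynomial is irreducible over Q: it has no rational root (each ±√199 ± √82 is irrational), and any factorization into two quadratics over Q would force √(16318) ∈ Q (pairing opposite roots) or √199, √82 ∈ Q (other pairings), all impossible. Hence [Q(γ):Q] = 4 = [Q(√199, √82):Q], so Q(γ) = Q(√199, √82).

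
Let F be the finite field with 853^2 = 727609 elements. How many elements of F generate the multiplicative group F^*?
There are φ(727608) = 201600 primitive elements

F_q^* is cyclic of order q - 1 = 727608. A cyclic group of order m has exactly φ(m) generators. Here m = 727608 = 2^3 · 3 · 7 · 61 · 71, so the number of primitive elements is φ(727608) = 201600.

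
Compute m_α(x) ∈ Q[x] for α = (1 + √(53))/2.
m_α(x) = x^2 - x - 13

From 2α - 1 = √(53), squaring gives (2α - 1)^2 = 53, i.e. 4α^2 - 4α + 1 = 53, so α^2 - α + (1 - 53)/4 = 0. Since 53 ≡ 1 (mod 4), (1 - 53)/4 = -13 ∈ Z. The polynomial x^2 - x - 13 has discriminant 1 - 4·(-13) = 53, which is not a perfect square in Q (d = 53 is squarefree and ≠ 1), so x^2 - x - 13 is irreducible over Q. It is the minimal polynomial of α.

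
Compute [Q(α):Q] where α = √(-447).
[Q(α):Q] = 2

[Q(α):Q] equals the degree of the minimal polynomial of α. Here α^2 = -447 and x^2 + 447 is irreducible (d = -447 is squarefree, ≠ 1, hence not a square), so deg(m_α) = 2. Thus [Q(α):Q] = 2.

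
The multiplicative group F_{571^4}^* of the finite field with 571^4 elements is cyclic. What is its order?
|F_{571^4}^*| = 106302733680

F_{571^4} has 571^4 = 106302733681 elements; its multiplicative group consists of all nonzero elements, so |F_{571^4}^*| = 106302733681 - 1 = 106302733680. (It is cyclic since any finite subgroup of the multiplicative group of a field is cyclic.)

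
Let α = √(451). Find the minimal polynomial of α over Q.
m_α(x) = x^2 - 451

α satisfies α^2 - 451 = 0, so x^2 - 451 annihilates α. Since d = 451 is squarefree and ≠ 1, it is not a perfect square in Q, so x^2 - 451 has no rational root and is therefore irreducible over Q (a degree-2 polynomial over a field is irreducible iff it has no root). Hence m_α(x) = x^2 - 451.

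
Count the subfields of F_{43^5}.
F_{43^5} has 2 subfields

The subfields of F_{p^n} are exactly the fields F_{p^d} for d | n (each is the fixed field of the unique index-d subgroup of Gal(F_{p^n}/F_p) ≅ Z/nZ). The divisors of n = 5 are {1, 5}, giving 2 subfields: F_{43^1}, F_{43^5}.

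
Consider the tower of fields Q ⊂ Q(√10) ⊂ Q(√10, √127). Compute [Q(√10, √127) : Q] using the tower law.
[Q(√10, √127) : Q] = 4

[Q(√10):Q] = 2 (min poly x^2 - 10, irreducible since 10 is squarefree > 1). For the top step, suppose √127 ∈ Q(√10), say √127 = c + d√10 with c, d ∈ Q. Squaring: 127 = c^2 + 10d^2 + 2cd√10. Since √10 ∉ Q this forces 2cd = 0. If d = 0 then √127 = c ∈ Q, contradicting 127 squarefree > 1. If c = 0 then 127 = 10d^2, so 10·127 = (10d)^2 is a perfect square in Q — but 10·127 = 1270 is not a perfect square (since 10 and 127 are distinct squarefree integers). Contradiction. Hence √127 ∉ Q(√10), so x^2 - 127 stays irreducible over Q(√10) and [Q(√10, √127) : Q(√10)] = 2. By the tower law, [Q(√10, √127) : Q] = 2 · 2 = 4.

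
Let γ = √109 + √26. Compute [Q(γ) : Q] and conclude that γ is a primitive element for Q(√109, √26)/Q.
[Q(γ) : Q] = 4 (equivalently, Q(γ) = Q(√109, √26))

Obviously Q(γ) ⊆ Q(√109, √26), and [Q(√109, √26):Q] = 4 (since 109, 26 are distinct squarefree integers > 1 with 2834 not a perfect square). To show equality we compute the minimal polynomial of γ. From γ = √109 + √26: γ^2 = 109 + 2√(2834) + 26 = 135 + 2√(2834), so γ^2 - 135 = 2√(2834); squaring, (γ^2 - 135)^2 = 4·2834, i.e. γ^4 - 270γ^2 + 18225 - 11336 = 0, i.e. γ^4 - 270γ^2 + 6889 = 0. So γ is a root of x^4 - 270x^2 + 6889. This polynomial is irreducible over Q: it has no rational root (each ±√109 ± √26 is irrational), and any factorization into two quadratics over Q would force √(2834) ∈ Q (pairing opposite roots) or √109, √26 ∈ Q (other pairings), all impossible. Hence [Q(γ):Q] = 4 = [Q(√109, √26):Q], so Q(γ) = Q(√109, √26).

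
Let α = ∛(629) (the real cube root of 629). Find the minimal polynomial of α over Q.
m_α(x) = x^3 - 629

α satisfies α^3 = 629, so x^3 - 629 annihilates α. By the rational root test, a rational root p/q (in lowest terms) of x^3 - 629 would satisfy p^3 = 629 q^3, forcing q = 1 and p^3 = 629; but 629 is not a perfect cube, contradiction. A monic cubic over Q with no rational root is irreducible (any nontrivial factorization would include a linear factor). Hence x^3 - 629 is the minimal polynomial of α, and in particular [Q(α):Q] = 3.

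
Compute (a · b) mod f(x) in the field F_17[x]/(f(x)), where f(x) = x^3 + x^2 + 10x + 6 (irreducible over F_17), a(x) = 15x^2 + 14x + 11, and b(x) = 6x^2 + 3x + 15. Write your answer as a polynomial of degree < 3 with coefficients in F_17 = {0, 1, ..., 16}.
a · b ≡ 6x^2 + 10x + 16 (mod f(x))

Multiply in F_17[x]: a(x)·b(x) = (15x^2 + 14x + 11)·(6x^2 + 3x + 15) = 5x^4 + 10x^3 + 10x^2 + 5x + 12. This has degree ≥ 3, so divide by f(x) over F_17: 5x^4 + 10x^3 + 10x^2 + 5x + 12 = (5x + 5)·(x^3 + x^2 + 10x + 6) + (6x^2 + 10x + 16). Hence a·b ≡ 6x^2 + 10x + 16 (mod f). (F_17[x]/(f) is a field with 17^3 = 4913 elements since f is irreducible of degree 3.)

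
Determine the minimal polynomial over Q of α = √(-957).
m_α(x) = x^2 + 957

α satisfies α^2 + 957 = 0, so x^2 + 957 annihilates α. Since d = -957 is squarefree and ≠ 1, it is not a perfect square in Q, so x^2 + 957 has no rational root and is therefore irreducible over Q (a degree-2 polynomial over a field is irreducible iff it has no root). Hence m_α(x) = x^2 + 957.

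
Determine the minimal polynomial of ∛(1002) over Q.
m_α(x) = x^3 - 1002

α satisfies α^3 = 1002, so x^3 - 1002 annihilates α. By the rational root test, a rational root p/q (in lowest terms) of x^3 - 1002 would satisfy p^3 = 1002 q^3, forcing q = 1 and p^3 = 1002; but 1002 is not a perfect cube, contradiction. A monic cubic over Q with no rational root is irreducible (any nontrivial factorization would include a linear factor). Hence x^3 - 1002 is the minimal polynomial of α, and in particular [Q(α):Q] = 3.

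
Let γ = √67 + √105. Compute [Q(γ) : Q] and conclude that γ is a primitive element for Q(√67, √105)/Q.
[Q(γ) : Q] = 4 (equivalently, Q(γ) = Q(√67, √105))

Obviously Q(γ) ⊆ Q(√67, √105), and [Q(√67, √105):Q] = 4 (since 67, 105 are distinct squarefree integers > 1 with 7035 not a perfect square). To show equality we compute the minimal polynomial of γ. From γ = √67 + √105: γ^2 = 67 + 2√(7035) + 105 = 172 + 2√(7035), so γ^2 - 172 = 2√(7035); squaring, (γ^2 - 172)^2 = 4·7035, i.e. γ^4 - 344γ^2 + 29584 - 28140 = 0, i.e. γ^4 - 344γ^2 + 1444 = 0. So γ is a root of x^4 - 344x^2 + 1444. This polynomial is irreducible over Q: it has no rational root (each ±√67 ± √105 is irrational), and any factorization into two quadratics over Q would force √(7035) ∈ Q (pairing opposite roots) or √67, √105 ∈ Q (other pairings), all impossible. Hence [Q(γ):Q] = 4 = [Q(√67, √105):Q], so Q(γ) = Q(√67, √105).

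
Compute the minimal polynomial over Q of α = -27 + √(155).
m_α(x) = x^2 + 54x + 574

From α + 27 = √(155), squaring gives (α + 27)^2 = 155, i.e. α^2 + 54α + 729 = 155, so α^2 + 54α + 574 = 0. The discriminant of x^2 + 54x + 574 is (54)^2 - 4·(574) = 2916 - 2296 = 620, and 4·(155) is not a perfect square in Q since 155 is squarefree and ≠ 1. Hence x^2 + 54x + 574 is irreducible over Q and is the minimal polynomial of α.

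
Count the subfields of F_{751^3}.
F_{751^3} has 2 subfields

The subfields of F_{p^n} are exactly the fields F_{p^d} for d | n (each is the fixed field of the unique index-d subgroup of Gal(F_{p^n}/F_p) ≅ Z/nZ). The divisors of n = 3 are {1, 3}, giving 2 subfields: F_{751^1}, F_{751^3}.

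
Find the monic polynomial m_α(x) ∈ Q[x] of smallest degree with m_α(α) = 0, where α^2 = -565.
m_α(x) = x^2 + 565

α satisfies α^2 + 565 = 0, so x^2 + 565 annihilates α. Since d = -565 is squarefree and ≠ 1, it is not a perfect square in Q, so x^2 + 565 has no rational root and is therefore irreducible over Q (a degree-2 polynomial over a field is irreducible iff it has no root). Hence m_α(x) = x^2 + 565.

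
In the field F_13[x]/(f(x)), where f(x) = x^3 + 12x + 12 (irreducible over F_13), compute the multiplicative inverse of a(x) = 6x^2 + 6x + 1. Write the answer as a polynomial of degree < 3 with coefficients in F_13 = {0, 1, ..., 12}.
a(x)^(-1) ≡ 5x^2 + x + 4 (mod f(x))

Since f is irreducible over F_13, F_13[x]/(f) is a field and a(x) ≠ 0 has an inverse. Apply the extended Euclidean algorithm to f(x) and a(x) in F_13[x]: f(x) = (11x + 2)·a(x) + (2x + 10);  a(x) = (3x + 1)·(2x + 10) + (4). The last nonzero remainder is the constant 4 = gcd(f, a) in F_13. Back-substituting through the division chain expresses 4 = s(x)·a(x) + t(x)·f(x) with s(x) ≡ 7x^2 + 4x + 3 (mod f), so (7x^2 + 4x + 3)·a(x) ≡ 4 (mod f). Multiplying by 4^(-1) ≡ 10 in F_13 gives a(x)^(-1) ≡ 10·(7x^2 + 4x + 3) ≡ 5x^2 + x + 4 (mod f). Check: (6x^2 + 6x + 1)·(5x^2 + x + 4) = 4x^4 + 10x^3 + 9x^2 + 12x + 4 ≡ 1 (mod x^3 + 12x + 12).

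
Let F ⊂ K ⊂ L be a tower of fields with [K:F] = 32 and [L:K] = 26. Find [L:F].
[L:F] = 832

The tower law says that for any tower of field extensions F ⊂ K ⊂ L with finite degrees, [L:F] = [L:K] · [K:F]. Here this gives [L:F] = 26 · 32 = 832.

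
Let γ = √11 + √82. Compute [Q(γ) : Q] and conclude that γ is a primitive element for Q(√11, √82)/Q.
[Q(γ) : Q] = 4 (equivalently, Q(γ) = Q(√11, √82))

Obviously Q(γ) ⊆ Q(√11, √82), and [Q(√11, √82):Q] = 4 (since 11, 82 are distinct squarefree integers > 1 with 902 not a perfect square). To show equality we compute the minimal polynomial of γ. From γ = √11 + √82: γ^2 = 11 + 2√(902) + 82 = 93 + 2√(902), so γ^2 - 93 = 2√(902); squaring, (γ^2 - 93)^2 = 4·902, i.e. γ^4 - 186γ^2 + 8649 - 3608 = 0, i.e. γ^4 - 186γ^2 + 5041 = 0. So γ is a root of x^4 - 186x^2 + 5041. This polynomial is irreducible over Q: it has no rational root (each ±√11 ± √82 is irrational), and any factorization into two quadratics over Q would force √(902) ∈ Q (pairing opposite roots) or √11, √82 ∈ Q (other pairings), all impossible. Hence [Q(γ):Q] = 4 = [Q(√11, √82):Q], so Q(γ) = Q(√11, √82).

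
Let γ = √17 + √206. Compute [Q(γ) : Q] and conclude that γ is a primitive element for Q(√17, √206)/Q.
[Q(γ) : Q] = 4 (equivalently, Q(γ) = Q(√17, √206))

Obviously Q(γ) ⊆ Q(√17, √206), and [Q(√17, √206):Q] = 4 (since 17, 206 are distinct squarefree integers > 1 with 3502 not a perfect square). To show equality we compute the minimal polynomial of γ. From γ = √17 + √206: γ^2 = 17 + 2√(3502) + 206 = 223 + 2√(3502), so γ^2 - 223 = 2√(3502); squaring, (γ^2 - 223)^2 = 4·3502, i.e. γ^4 - 446γ^2 + 49729 - 14008 = 0, i.e. γ^4 - 446γ^2 + 35721 = 0. So γ is a root of x^4 - 446x^2 + 35721. This polynomial is irreducible over Q: it has no rational root (each ±√17 ± √206 is irrational), and any factorization into two quadratics over Q would force √(3502) ∈ Q (pairing opposite roots) or √17, √206 ∈ Q (other pairings), all impossible. Hence [Q(γ):Q] = 4 = [Q(√17, √206):Q], so Q(γ) = Q(√17, √206).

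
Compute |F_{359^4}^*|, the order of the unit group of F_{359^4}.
|F_{359^4}^*| = 16610312160

F_{359^4} has 359^4 = 16610312161 elements; its multiplicative group consists of all nonzero elements, so |F_{359^4}^*| = 16610312161 - 1 = 16610312160. (It is cyclic since any finite subgroup of the multiplicative group of a field is cyclic.)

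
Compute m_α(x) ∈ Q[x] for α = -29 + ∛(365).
m_α(x) = x^3 + 87x^2 + 2523x + 24024

Set β = α + 29 = ∛(365), so β^3 = 365. Then (α + 29)^3 - 365 = 0, i.e. α is a root of g(x) = (x + 29)^3 - 365 = x^3 + 87x^2 + 2523x + 24024. Since g(x) = h(x + 29) where h(x) = x^3 - 365, and h is irreducible over Q (because 365 is not a perfect cube, so h has no rational root, and a monic cubic with no rational root is irreducible), g is also irreducible (irreducibility is preserved under the substitution x → x + 29). Hence m_α(x) = x^3 + 87x^2 + 2523x + 24024.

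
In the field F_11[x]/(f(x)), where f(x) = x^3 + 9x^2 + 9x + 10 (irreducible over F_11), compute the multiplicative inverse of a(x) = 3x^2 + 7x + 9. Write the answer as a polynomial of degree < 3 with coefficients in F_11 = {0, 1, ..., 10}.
a(x)^(-1) ≡ 4x^2 + 7x + 3 (mod f(x))

Since f is irreducible over F_11, F_11[x]/(f) is a field and a(x) ≠ 0 has an inverse. Apply the extended Euclidean algorithm to f(x) and a(x) in F_11[x]: f(x) = (4x + 1)·a(x) + (10x + 1);  a(x) = (8x + 1)·(10x + 1) + (8). The last nonzero remainder is the constant 8 = gcd(f, a) in F_11. Back-substituting through the division chain expresses 8 = s(x)·a(x) + t(x)·f(x) with s(x) ≡ 10x^2 + x + 2 (mod f), so (10x^2 + x + 2)·a(x) ≡ 8 (mod f). Multiplying by 8^(-1) ≡ 7 in F_11 gives a(x)^(-1) ≡ 7·(10x^2 + x + 2) ≡ 4x^2 + 7x + 3 (mod f). Check: (3x^2 + 7x + 9)·(4x^2 + 7x + 3) = x^4 + 5x^3 + 6x^2 + 7x + 5 ≡ 1 (mod x^3 + 9x^2 + 9x + 10).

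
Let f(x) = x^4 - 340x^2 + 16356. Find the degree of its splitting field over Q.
[K : Q] = 4

Solving the quadratic in x^2: x^2 = (340 ± √(340^2 - 4·16356))/2 = (340 ± √50176)/2 = (340 ± 224)/2, giving x^2 = 282 or x^2 = 58. So f(x) = (x^2 - 282)(x^2 - 58) and the roots of f are ±√282, ±√58. Hence the splitting field is K = Q(√282, √58). Since 282 and 58 are distinct squarefree integers > 1, their product 16356 is not a perfect square, so √58 ∉ Q(√282). By the tower law [K:Q] = [Q(√282,√58):Q(√282)] · [Q(√282):Q] = 2 · 2 = 4.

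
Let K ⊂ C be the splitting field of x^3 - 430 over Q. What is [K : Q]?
[K : Q] = 6

The roots of x^3 - 430 are ∛430, ω∛430, ω^2∛430 where ω = e^(2πi/3) is a primitive cube root of unity, so K = Q(∛430, ω). Now [Q(∛430):Q] = 3 (since 430 is not a perfect cube, x^3 - 430 is irreducible) and [Q(ω):Q] = 2. Both 2 and 3 divide [K:Q], and [K:Q] ≤ 3·2 = 6, so [K:Q] = 6. (Equivalently: Q(∛430) ⊂ R but ω ∉ R, so [K : Q(∛430)] = 2.)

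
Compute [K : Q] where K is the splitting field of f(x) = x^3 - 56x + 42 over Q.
[K : Q] = 6

By the rational root test, any rational root of the monic integer polynomial f(x) = x^3 - 56x + 42 must be an integer dividing the constant term 42, i.e. one of ±{1, 2, 3, 6, 7, 14, 21, 42}. Evaluating: f(1) = -13, f(-1) = 97, f(2) = -62, f(-2) = 146, f(3) = -99, f(-3) = 183, f(6) = -78, f(-6) = 162, f(7) = -7, f(-7) = 91, f(14) = 2002, f(-14) = -1918, f(21) = 8127, f(-21) = -8043, f(42) = 71778, f(-42) = -71694; none is 0, so f has no rational root and is therefore irreducible over Q (a cubic with no linear factor over a field is irreducible). For an irreducible cubic, the Galois group is A_3 or S_3 according as the discriminant disc(f) = -4a^3 - 27b^2 = -4·(-56)^3 - 27·(42)^2 = 654836 is or is not a square in Q. Here disc(f) = 654836 is not a perfect square in Q, so the Galois group of f over Q is not contained in A_3 and must be all of S_3. The splitting field has degree |S_3| = 6 over Q, so [K : Q] = 6.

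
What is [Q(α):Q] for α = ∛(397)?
[Q(α):Q] = 3

The minimal polynomial of α is x^3 - 397, irreducible over Q since 397 is not a perfect cube (so x^3 - 397 has no rational root). Hence [Q(α):Q] = deg(m_α) = 3.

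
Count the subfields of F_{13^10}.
F_{13^10} has 4 subfields

The subfields of F_{p^n} are exactly the fields F_{p^d} for d | n (each is the fixed field of the unique index-d subgroup of Gal(F_{p^n}/F_p) ≅ Z/nZ). The divisors of n = 10 are {1, 2, 5, 10}, giving 4 subfields: F_{13^1}, F_{13^2}, F_{13^5}, F_{13^10}.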